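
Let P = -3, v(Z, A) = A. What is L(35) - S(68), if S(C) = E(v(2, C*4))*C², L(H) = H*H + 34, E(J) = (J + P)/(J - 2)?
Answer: -451963/135 ≈ -3347.9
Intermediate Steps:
E(J) = (-3 + J)/(-2 + J) (E(J) = (J - 3)/(J - 2) = (-3 + J)/(-2 + J))
L(H) = 34 + H² (L(H) = H² + 34 = 34 + H²)
S(C) = C²*(-3 + 4*C)/(-2 + 4*C) (S(C) = ((-3 + C*4)/(-2 + C*4))*C² = ((-3 + 4*C)/(-2 + 4*C))*C² = C²*(-3 + 4*C)/(-2 + 4*C))
L(35) - S(68) = (34 + 35²) - 68²*(-3 + 4*68)/(2*(-1 + 2*68)) = (34 + 1225) - 4624*(-3 + 272)/(2*(-1 + 136)) = 1259 - 4624*269/(2*135) = 1259 - 1*621928/135 = 1259 - 621928/135 = -451963/135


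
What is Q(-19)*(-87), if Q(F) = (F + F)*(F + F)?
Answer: -125628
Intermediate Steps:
Q(F) = 4*F² (Q(F) = (2*F)*(2*F) = 4*F²)
Q(-19)*(-87) = (4*(-19)²)*(-87) = (4*361)*(-87) = 1444*(-87) = -125628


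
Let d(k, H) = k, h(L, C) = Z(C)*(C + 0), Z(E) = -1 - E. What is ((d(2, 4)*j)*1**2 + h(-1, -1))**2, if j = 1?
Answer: 4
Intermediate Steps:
h(L, C) = C*(-1 - C) (h(L, C) = (-1 - C)*(C + 0) = (-1 - C)*C = C*(-1 - C))
((d(2, 4)*j)*1**2 + h(-1, -1))**2 = ((2*1)*1**2 - 1*(-1)*(1 - 1))**2 = (2*1 - 1*(-1)*0)**2 = (2 + 0)**2 = 2**2 = 4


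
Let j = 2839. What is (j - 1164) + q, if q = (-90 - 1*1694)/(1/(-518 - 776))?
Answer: 2310171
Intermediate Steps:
q = 2308496 (q = (-90 - 1694)/(1/(-1294)) = -1784/(-1/1294) = -1784*(-1294) = 2308496)
(j - 1164) + q = (2839 - 1164) + 2308496 = 1675 + 2308496 = 2310171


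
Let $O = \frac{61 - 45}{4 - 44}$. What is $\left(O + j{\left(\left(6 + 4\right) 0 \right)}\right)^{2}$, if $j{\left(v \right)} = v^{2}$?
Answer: $\frac{4}{25} \approx 0.16$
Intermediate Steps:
$O = - \frac{2}{5}$ ($O = \frac{16}{-40} = 16 \left(- \frac{1}{40}\right) = - \frac{2}{5} \approx -0.4$)
$\left(O + j{\left(\left(6 + 4\right) 0 \right)}\right)^{2} = \left(- \frac{2}{5} + \left(\left(6 + 4\right) 0\right)^{2}\right)^{2} = \left(- \frac{2}{5} + \left(10 \cdot 0\right)^{2}\right)^{2} = \left(- \frac{2}{5} + 0^{2}\right)^{2} = \left(- \frac{2}{5} + 0\right)^{2} = \left(- \frac{2}{5}\right)^{2} = \frac{4}{25}$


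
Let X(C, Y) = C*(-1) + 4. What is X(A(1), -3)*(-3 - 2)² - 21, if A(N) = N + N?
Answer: 29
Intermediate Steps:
A(N) = 2*N
X(C, Y) = 4 - C (X(C, Y) = -C + 4 = 4 - C)
X(A(1), -3)*(-3 - 2)² - 21 = (4 - 2)*(-3 - 2)² - 21 = (4 - 1*2)*(-5)² - 21 = (4 - 2)*25 - 21 = 2*25 - 21 = 50 - 21 = 29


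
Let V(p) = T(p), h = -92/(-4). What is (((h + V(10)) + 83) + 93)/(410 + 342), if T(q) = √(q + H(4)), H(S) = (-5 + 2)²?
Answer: 199/752 + √19/752 ≈ 0.27042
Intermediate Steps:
H(S) = 9 (H(S) = (-3)² = 9)
h = 23 (h = -92*(-¼) = 23)
T(q) = √(9 + q) (T(q) = √(q + 9) = √(9 + q))
V(p) = √(9 + p)
(((h + V(10)) + 83) + 93)/(410 + 342) = (((23 + √(9 + 10)) + 83) + 93)/(410 + 342) = (((23 + √19) + 83) + 93)/752 = ((106 + √19) + 93)*(1/752) = (199 + √19)*(1/752) = 199/752 + √19/752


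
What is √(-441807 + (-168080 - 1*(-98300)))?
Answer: 3*I*√56843 ≈ 715.25*I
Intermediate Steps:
√(-441807 + (-168080 - 1*(-98300))) = √(-441807 + (-168080 + 98300)) = √(-441807 - 69780) = √(-511587) = 3*I*√56843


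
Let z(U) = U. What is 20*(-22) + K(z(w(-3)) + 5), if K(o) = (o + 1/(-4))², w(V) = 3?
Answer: -6079/16 ≈ -379.94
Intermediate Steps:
K(o) = (-¼ + o)² (K(o) = (o - ¼)² = (-¼ + o)²)
20*(-22) + K(z(w(-3)) + 5) = 20*(-22) + (-1 + 4*(3 + 5))²/16 = -440 + (-1 + 4*8)²/16 = -440 + (-1 + 32)²/16 = -440 + (1/16)*31² = -440 + (1/16)*961 = -440 + 961/16 = -6079/16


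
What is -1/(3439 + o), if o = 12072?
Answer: -1/15511 ≈ -6.4470e-5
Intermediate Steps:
-1/(3439 + o) = -1/(3439 + 12072) = -1/15511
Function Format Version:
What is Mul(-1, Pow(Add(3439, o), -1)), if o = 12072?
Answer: Rational(-1, 15511) ≈ -6.4470e-5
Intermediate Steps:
Mul(-1, Pow(Add(3439, o), -1)) = Mul(-1, Pow(Add(3439, 12072), -1)) = Mul(-1, Pow(15511, -1)) = Mul(-1, Rational(1, 15511)) = Rational(-1, 15511)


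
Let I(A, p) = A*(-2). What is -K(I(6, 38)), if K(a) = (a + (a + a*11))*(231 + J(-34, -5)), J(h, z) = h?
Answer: 30732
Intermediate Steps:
I(A, p) = -2*A
K(a) = 2561*a (K(a) = (a + (a + a*11))*(231 - 34) = (a + (a + 11*a))*197 = (a + 12*a)*197 = (13*a)*197 = 2561*a)
-K(I(6, 38)) = -2561*(-2*6) = -2561*(-12) = -1*(-30732) = 30732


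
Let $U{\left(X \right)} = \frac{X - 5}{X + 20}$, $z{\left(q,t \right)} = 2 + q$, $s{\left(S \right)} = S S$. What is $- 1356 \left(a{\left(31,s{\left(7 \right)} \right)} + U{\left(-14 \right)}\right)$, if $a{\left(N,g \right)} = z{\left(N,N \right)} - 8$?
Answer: $-29606$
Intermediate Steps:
$s{\left(S \right)} = S^{2}$
$U{\left(X \right)} = \frac{-5 + X}{20 + X}$
$a{\left(N,g \right)} = -6 + N$ ($a{\left(N,g \right)} = \left(2 + N\right) - 8 = -6 + N$)
$- 1356 \left(a{\left(31,s{\left(7 \right)} \right)} + U{\left(-14 \right)}\right) = - 1356 \left(\left(-6 + 31\right) + \frac{-5 - 14}{20 - 14}\right) = - 1356 \left(25 + \frac{1}{6} \left(-19\right)\right) = - 1356 \left(25 - \frac{19}{6}\right) = \left(-1356\right) \frac{131}{6} = -29606$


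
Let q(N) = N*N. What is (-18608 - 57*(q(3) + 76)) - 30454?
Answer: -53907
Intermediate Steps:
q(N) = N²
(-18608 - 57*(q(3) + 76)) - 30454 = (-18608 - 57*(3² + 76)) - 30454 = (-18608 - 57*(9 + 76)) - 30454 = (-18608 - 57*85) - 30454 = (-18608 - 4845) - 30454 = -23453 - 30454 = -53907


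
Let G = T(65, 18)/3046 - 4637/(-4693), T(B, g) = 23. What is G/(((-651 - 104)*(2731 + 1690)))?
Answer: -14232241/47714230006690 ≈ -2.9828e-7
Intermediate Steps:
G = 14232241/14294878 (G = 23/3046 - 4637/(-4693) = 23*(1/3046) - 4637*(-1/4693) = 23/3046 + 4637/4693 = 14232241/14294878 ≈ 0.99562)
G/(((-651 - 104)*(2731 + 1690))) = 14232241/(14294878*(((-651 - 104)*(2731 + 1690)))) = 14232241/(14294878*((-755*4421))) = (14232241/14294878)/(-3337855) = (14232241/14294878)*(-1/3337855) = -14232241/47714230006690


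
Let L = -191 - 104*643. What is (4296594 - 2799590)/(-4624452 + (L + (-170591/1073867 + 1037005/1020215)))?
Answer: -328016097748834124/1027981329056785461 ≈ -0.31909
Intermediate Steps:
L = -67063 (L = -191 - 66872 = -67063)
(4296594 - 2799590)/(-4624452 + (L + (-170591/1073867 + 1037005/1020215))) = (4296594 - 2799590)/(-4624452 + (-67063 + (-170591/1073867 + 1037005/1020215))) = 1497004/(-4624452 + (-67063 + (-170591*1/1073867 + 1037005*(1/1020215)))) = 1497004/(-4624452 + (-67063 + (-170591/1073867 + 207401/204043))) = 1497004/(-4624452 + (-67063 + 187913190254/219115044281)) = 1497004/(-4624452 - 14694324301426449/219115044281) = 1497004/(-1027981329056785461/219115044281) = 1497004*(-219115044281/1027981329056785461) = -328016097748834124/1027981329056785461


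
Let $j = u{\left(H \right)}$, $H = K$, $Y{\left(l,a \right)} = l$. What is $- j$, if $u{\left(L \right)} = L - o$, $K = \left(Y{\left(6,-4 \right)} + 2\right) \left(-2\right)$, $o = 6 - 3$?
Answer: $19$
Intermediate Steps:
$o = 3$ ($o = 6 - 3 = 3$)
$K = -16$ ($K = \left(6 + 2\right) \left(-2\right) = 8 \left(-2\right) = -16$)
$H = -16$
$u{\left(L \right)} = -3 + L$ ($u{\left(L \right)} = L - 3 = -3 + L$)
$j = -19$ ($j = -3 - 16 = -19$)
$- j = \left(-1\right) \left(-19\right) = 19$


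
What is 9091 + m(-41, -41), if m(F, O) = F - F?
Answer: 9091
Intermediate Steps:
m(F, O) = 0
9091 + m(-41, -41) = 9091 + 0 = 9091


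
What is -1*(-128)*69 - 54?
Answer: 8778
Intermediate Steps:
-1*(-128)*69 - 54 = 128*69 - 54 = 8832 - 54 = 8778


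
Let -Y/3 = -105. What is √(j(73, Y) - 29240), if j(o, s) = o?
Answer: I*√29167 ≈ 170.78*I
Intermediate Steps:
Y = 315 (Y = -3*(-105) = 315)
√(j(73, Y) - 29240) = √(73 - 29240) = √(-29167) = I*√29167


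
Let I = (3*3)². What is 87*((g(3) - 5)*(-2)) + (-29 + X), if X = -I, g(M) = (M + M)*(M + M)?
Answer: -5504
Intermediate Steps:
I = 81 (I = 9² = 81)
g(M) = 4*M² (g(M) = (2*M)*(2*M) = 4*M²)
X = -81 (X = -1*81 = -81)
87*((g(3) - 5)*(-2)) + (-29 + X) = 87*((4*3² - 5)*(-2)) + (-29 - 81) = 87*((4*9 - 5)*(-2)) - 110 = 87*((36 - 5)*(-2)) - 110 = 87*(31*(-2)) - 110 = 87*(-62) - 110 = -5394 - 110 = -5504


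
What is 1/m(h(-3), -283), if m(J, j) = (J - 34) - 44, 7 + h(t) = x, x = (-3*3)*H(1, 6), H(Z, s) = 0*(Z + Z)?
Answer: -1/85 ≈ -0.011765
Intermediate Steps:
H(Z, s) = 0 (H(Z, s) = 0*(2*Z) = 0)
x = 0 (x = -3*3*0 = -9*0 = 0)
h(t) = -7 (h(t) = -7 + 0 = -7)
m(J, j) = -78 + J (m(J, j) = (-34 + J) - 44 = -78 + J)
1/m(h(-3), -283) = 1/(-78 - 7) = 1/(-85) = -1/85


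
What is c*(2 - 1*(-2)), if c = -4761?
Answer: -19044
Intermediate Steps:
c*(2 - 1*(-2)) = -4761*(2 - 1*(-2)) = -4761*(2 + 2) = -4761*4 = -19044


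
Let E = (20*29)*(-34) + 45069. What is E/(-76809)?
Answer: -25349/76809 ≈ -0.33003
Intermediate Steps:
E = 25349 (E = 580*(-34) + 45069 = -19720 + 45069 = 25349)
E/(-76809) = 25349/(-76809) = 25349*(-1/76809) = -25349/76809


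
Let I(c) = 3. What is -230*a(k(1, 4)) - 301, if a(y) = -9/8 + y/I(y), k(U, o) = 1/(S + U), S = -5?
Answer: -277/12 ≈ -23.083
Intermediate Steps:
k(U, o) = 1/(-5 + U)
a(y) = -9/8 + y/3
-230*a(k(1, 4)) - 301 = -230*(-9/8 + 1/(3*(-5 + 1))) - 301 = -230*(-9/8 + (⅓)/(-4)) - 301 = -230*(-9/8 + (⅓)*(-¼)) - 301 = -230*(-9/8 - 1/12) - 301 = -230*(-29/24) - 301 = 3335/12 - 301 = -277/12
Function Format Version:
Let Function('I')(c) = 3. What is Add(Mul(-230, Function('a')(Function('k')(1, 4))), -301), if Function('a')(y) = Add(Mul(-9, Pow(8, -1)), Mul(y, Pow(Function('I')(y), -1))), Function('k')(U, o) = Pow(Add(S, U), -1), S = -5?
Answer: Rational(-277, 12) ≈ -23.083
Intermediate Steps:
Function('k')(U, o) = Pow(Add(-5, U), -1)
Function('a')(y) = Add(Rational(-9, 8), Mul(Rational(1, 3), y)) (Function('a')(y) = Add(Mul(-9, Pow(8, -1)), Mul(y, Pow(3, -1))) = Add(Mul(-9, Rational(1, 8)), Mul(y, Rational(1, 3))) = Add(Rational(-9, 8), Mul(Rational(1, 3), y)))
Add(Mul(-230, Function('a')(Function('k')(1, 4))), -301) = Add(Mul(-230, Add(Rational(-9, 8), Mul(Rational(1, 3), Pow(Add(-5, 1), -1)))), -301) = Add(Mul(-230, Add(Rational(-9, 8), Mul(Rational(1, 3), Pow(-4, -1)))), -301) = Add(Mul(-230, Add(Rational(-9, 8), Mul(Rational(1, 3), Rational(-1, 4)))), -301) = Add(Mul(-230, Add(Rational(-9, 8), Rational(-1, 12))), -301) = Add(Mul(-230, Rational(-29, 24)), -301) = Add(Rational(3335, 12), -301) = Rational(-277, 12)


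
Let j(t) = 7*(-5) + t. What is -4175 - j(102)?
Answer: -4242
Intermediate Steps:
j(t) = -35 + t
-4175 - j(102) = -4175 - (-35 + 102) = -4175 - 1*67 = -4175 - 67 = -4242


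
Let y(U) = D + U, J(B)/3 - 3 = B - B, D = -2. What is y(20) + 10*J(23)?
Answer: 108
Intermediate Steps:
J(B) = 9 (J(B) = 9 + 3*(B - B) = 9 + 3*0 = 9 + 0 = 9)
y(U) = -2 + U
y(20) + 10*J(23) = (-2 + 20) + 10*9 = 18 + 90 = 108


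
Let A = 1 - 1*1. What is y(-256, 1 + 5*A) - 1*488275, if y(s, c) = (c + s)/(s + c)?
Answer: -488274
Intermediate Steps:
A = 0 (A = 1 - 1 = 0)
y(s, c) = 1 (y(s, c) = (c + s)/(c + s) = 1)
y(-256, 1 + 5*A) - 1*488275 = 1 - 1*488275 = 1 - 488275 = -488274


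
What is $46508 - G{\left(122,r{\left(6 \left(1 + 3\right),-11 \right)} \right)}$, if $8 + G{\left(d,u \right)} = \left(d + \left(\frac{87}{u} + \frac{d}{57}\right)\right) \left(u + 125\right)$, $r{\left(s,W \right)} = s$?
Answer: $\frac{12530407}{456} \approx 27479.0$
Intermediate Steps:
$G{\left(d,u \right)} = -8 + \left(125 + u\right) \left(\frac{87}{u} + \frac{58 d}{57}\right)$ ($G{\left(d,u \right)} = -8 + \left(d + \left(\frac{87}{u} + \frac{d}{57}\right)\right) \left(u + 125\right) = -8 + \left(d + \left(\frac{87}{u} + d \frac{1}{57}\right)\right) \left(125 + u\right) = -8 + \left(d + \left(\frac{87}{u} + \frac{d}{57}\right)\right) \left(125 + u\right) = -8 + \left(\frac{87}{u} + \frac{58 d}{57}\right) \left(125 + u\right) = -8 + \left(125 + u\right) \left(\frac{87}{u} + \frac{58 d}{57}\right)$)
$46508 - G{\left(122,r{\left(6 \left(1 + 3\right),-11 \right)} \right)} = 46508 - \frac{619875 + 6 \left(1 + 3\right) \left(4503 + 7250 \cdot 122 + 58 \cdot 122 \cdot 6 \left(1 + 3\right)\right)}{57 \cdot 6 \left(1 + 3\right)} = 46508 - \frac{619875 + 6 \cdot 4 \left(4503 + 884500 + 58 \cdot 122 \cdot 6 \cdot 4\right)}{57 \cdot 6 \cdot 4} = 46508 - \frac{619875 + 24 \left(4503 + 884500 + 58 \cdot 122 \cdot 24\right)}{57 \cdot 24} = 46508 - \frac{1}{57} \cdot \frac{1}{24} \left(619875 + 24 \left(4503 + 884500 + 169824\right)\right) = 46508 - \frac{1}{57} \cdot \frac{1}{24} \left(619875 + 24 \cdot 1058827\right) = 46508 - \frac{1}{57} \cdot \frac{1}{24} \left(619875 + 25411848\right) = 46508 - \frac{1}{57} \cdot \frac{1}{24} \cdot 26031723 = 46508 - \frac{8677241}{456} = \frac{12530407}{456}$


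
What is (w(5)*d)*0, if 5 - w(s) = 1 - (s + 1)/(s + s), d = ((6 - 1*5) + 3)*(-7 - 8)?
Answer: 0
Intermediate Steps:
d = -60 (d = ((6 - 5) + 3)*(-15) = (1 + 3)*(-15) = 4*(-15) = -60)
w(s) = 4 + (1 + s)/(2*s) (w(s) = 5 - (1 - (s + 1)/(s + s)) = 5 - (1 - (1 + s)/(2*s)) = 5 + (-1 + (1 + s)/(2*s)) = 4 + (1 + s)/(2*s))
(w(5)*d)*0 = (((1/2)*(1 + 9*5)/5)*(-60))*0 = (((1/2)*(1/5)*(1 + 45))*(-60))*0 = (((1/2)*(1/5)*46)*(-60))*0 = ((23/5)*(-60))*0 = -276*0 = 0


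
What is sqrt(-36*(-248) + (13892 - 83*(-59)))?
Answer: sqrt(27717) ≈ 166.48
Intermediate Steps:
sqrt(-36*(-248) + (13892 - 83*(-59))) = sqrt(8928 + (13892 + 4897)) = sqrt(8928 + 18789) = sqrt(27717)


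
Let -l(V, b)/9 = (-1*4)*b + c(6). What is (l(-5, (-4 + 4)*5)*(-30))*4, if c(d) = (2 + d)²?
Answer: 69120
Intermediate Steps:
l(V, b) = -576 + 36*b (l(V, b) = -9*((-1*4)*b + (2 + 6)²) = -9*(-4*b + 8²) = -9*(-4*b + 64) = -9*(64 - 4*b) = -576 + 36*b)
(l(-5, (-4 + 4)*5)*(-30))*4 = ((-576 + 36*((-4 + 4)*5))*(-30))*4 = ((-576 + 36*(0*5))*(-30))*4 = ((-576 + 36*0)*(-30))*4 = ((-576 + 0)*(-30))*4 = -576*(-30)*4 = 17280*4 = 69120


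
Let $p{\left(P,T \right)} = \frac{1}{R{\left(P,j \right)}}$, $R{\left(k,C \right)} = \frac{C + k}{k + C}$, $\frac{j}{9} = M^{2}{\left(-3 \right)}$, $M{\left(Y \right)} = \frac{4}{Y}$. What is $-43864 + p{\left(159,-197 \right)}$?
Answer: $-43863$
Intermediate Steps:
$j = 16$ ($j = 9 \left(\frac{4}{-3}\right)^{2} = 9 \left(4 \left(- \frac{1}{3}\right)\right)^{2} = 9 \left(- \frac{4}{3}\right)^{2} = 9 \cdot \frac{16}{9} = 16$)
$R{\left(k,C \right)} = 1$ ($R{\left(k,C \right)} = \frac{C + k}{C + k} = 1$)
$p{\left(P,T \right)} = 1$ ($p{\left(P,T \right)} = 1^{-1} = 1$)
$-43864 + p{\left(159,-197 \right)} = -43864 + 1 = -43863$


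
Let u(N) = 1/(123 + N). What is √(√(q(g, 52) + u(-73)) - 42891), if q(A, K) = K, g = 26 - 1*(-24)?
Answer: √(-4289100 + 510*√2)/10 ≈ 207.08*I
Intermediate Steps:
g = 50 (g = 26 + 24 = 50)
√(√(q(g, 52) + u(-73)) - 42891) = √(√(52 + 1/(123 - 73)) - 42891) = √(√(52 + 1/50) - 42891) = √(√(2601/50) - 42891) = √(51*√2/10 - 42891) = √(-42891 + 51*√2/10)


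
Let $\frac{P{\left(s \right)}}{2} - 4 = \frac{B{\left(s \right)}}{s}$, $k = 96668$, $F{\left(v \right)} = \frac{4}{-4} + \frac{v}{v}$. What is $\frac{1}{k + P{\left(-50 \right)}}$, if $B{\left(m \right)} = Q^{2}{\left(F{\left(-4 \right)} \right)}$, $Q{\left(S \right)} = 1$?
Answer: $\frac{25}{2416899} \approx 1.0344 \cdot 10^{-5}$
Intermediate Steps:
$F{\left(v \right)} = 0$ ($F{\left(v \right)} = 4 \left(- \frac{1}{4}\right) + 1 = -1 + 1 = 0$)
$B{\left(m \right)} = 1$ ($B{\left(m \right)} = 1^{2} = 1$)
$P{\left(s \right)} = 8 + \frac{2}{s}$ ($P{\left(s \right)} = 8 + 2 \cdot 1 \frac{1}{s} = 8 + \frac{2}{s}$)
$\frac{1}{k + P{\left(-50 \right)}} = \frac{1}{96668 + \left(8 + \frac{2}{-50}\right)} = \frac{1}{96668 + \left(8 + 2 \left(- \frac{1}{50}\right)\right)} = \frac{1}{96668 + \left(8 - \frac{1}{25}\right)} = \frac{1}{96668 + \frac{199}{25}} = \frac{1}{\frac{2416899}{25}} = \frac{25}{2416899}$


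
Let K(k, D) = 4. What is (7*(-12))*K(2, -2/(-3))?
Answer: -336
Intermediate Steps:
(7*(-12))*K(2, -2/(-3)) = (7*(-12))*4 = -84*4 = -336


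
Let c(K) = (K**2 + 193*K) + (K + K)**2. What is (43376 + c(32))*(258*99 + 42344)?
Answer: 3711463392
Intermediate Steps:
c(K) = 5*K**2 + 193*K (c(K) = (K**2 + 193*K) + (2*K)**2 = (K**2 + 193*K) + 4*K**2 = 5*K**2 + 193*K)
(43376 + c(32))*(258*99 + 42344) = (43376 + 32*(193 + 5*32))*(258*99 + 42344) = (43376 + 32*(193 + 160))*(25542 + 42344) = (43376 + 32*353)*67886 = (43376 + 11296)*67886 = 54672*67886 = 3711463392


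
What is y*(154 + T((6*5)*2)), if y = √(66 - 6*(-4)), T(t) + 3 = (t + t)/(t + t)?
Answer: 456*√10 ≈ 1442.0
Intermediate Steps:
T(t) = -2 (T(t) = -3 + (t + t)/(t + t) = -3 + (2*t)/((2*t)) = -3 + (2*t)*(1/(2*t)) = -3 + 1 = -2)
y = 3*√10 (y = √(66 + 24) = √90 = 3*√10 ≈ 9.4868)
y*(154 + T((6*5)*2)) = (3*√10)*(154 - 2) = (3*√10)*152 = 456*√10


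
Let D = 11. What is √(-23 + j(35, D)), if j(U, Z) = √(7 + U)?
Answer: √(-23 + √42) ≈ 4.0644*I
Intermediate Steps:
√(-23 + j(35, D)) = √(-23 + √(7 + 35)) = √(-23 + √42)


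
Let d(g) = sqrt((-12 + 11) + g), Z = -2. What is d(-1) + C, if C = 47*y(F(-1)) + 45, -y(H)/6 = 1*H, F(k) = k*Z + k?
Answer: -237 + I*sqrt(2) ≈ -237.0 + 1.4142*I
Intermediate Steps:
F(k) = -k (F(k) = k*(-2) + k = -2*k + k = -k)
y(H) = -6*H
C = -237 (C = 47*(-(-6)*(-1)) + 45 = 47*(-6*1) + 45 = 47*(-6) + 45 = -282 + 45 = -237)
d(g) = sqrt(-1 + g)
d(-1) + C = sqrt(-1 - 1) - 237 = sqrt(-2) - 237 = I*sqrt(2) - 237 = -237 + I*sqrt(2)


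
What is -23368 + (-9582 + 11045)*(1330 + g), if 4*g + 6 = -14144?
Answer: -6505881/2 ≈ -3.2529e+6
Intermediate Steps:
g = -7075/2 (g = -3/2 + (1/4)*(-14144) = -3/2 - 3536 = -7075/2 ≈ -3537.5)
-23368 + (-9582 + 11045)*(1330 + g) = -23368 + (-9582 + 11045)*(1330 - 7075/2) = -23368 + 1463*(-4415/2) = -23368 - 6459145/2 = -6505881/2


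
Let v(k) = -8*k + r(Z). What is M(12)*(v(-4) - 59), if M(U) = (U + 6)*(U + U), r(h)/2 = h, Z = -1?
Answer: -12528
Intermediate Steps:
r(h) = 2*h
v(k) = -2 - 8*k (v(k) = -8*k + 2*(-1) = -8*k - 2 = -2 - 8*k)
M(U) = 2*U*(6 + U) (M(U) = (6 + U)*(2*U) = 2*U*(6 + U))
M(12)*(v(-4) - 59) = (2*12*(6 + 12))*((-2 - 8*(-4)) - 59) = (2*12*18)*((-2 + 32) - 59) = 432*(30 - 59) = 432*(-29) = -12528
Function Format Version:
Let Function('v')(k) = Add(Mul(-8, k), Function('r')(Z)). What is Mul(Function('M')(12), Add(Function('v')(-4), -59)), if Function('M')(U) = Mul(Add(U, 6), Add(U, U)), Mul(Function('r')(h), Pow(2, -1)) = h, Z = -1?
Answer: -12528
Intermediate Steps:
Function('r')(h) = Mul(2, h)
Function('v')(k) = Add(-2, Mul(-8, k)) (Function('v')(k) = Add(Mul(-8, k), Mul(2, -1)) = Add(Mul(-8, k), -2) = Add(-2, Mul(-8, k)))
Function('M')(U) = Mul(2, U, Add(6, U)) (Function('M')(U) = Mul(Add(6, U), Mul(2, U)) = Mul(2, U, Add(6, U)))
Mul(Function('M')(12), Add(Function('v')(-4), -59)) = Mul(Mul(2, 12, Add(6, 12)), Add(Add(-2, Mul(-8, -4)), -59)) = Mul(Mul(2, 12, 18), Add(Add(-2, 32), -59)) = Mul(432, Add(30, -59)) = Mul(432, -29) = -12528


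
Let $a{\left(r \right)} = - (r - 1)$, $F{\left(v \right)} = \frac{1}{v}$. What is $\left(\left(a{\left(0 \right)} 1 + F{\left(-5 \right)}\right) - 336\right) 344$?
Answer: $- \frac{576544}{5} \approx -1.1531 \cdot 10^{5}$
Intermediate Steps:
$a{\left(r \right)} = 1 - r$ ($a{\left(r \right)} = - (-1 + r) = 1 - r$)
$\left(\left(a{\left(0 \right)} 1 + F{\left(-5 \right)}\right) - 336\right) 344 = \left(\left(\left(1 - 0\right) 1 + \frac{1}{-5}\right) - 336\right) 344 = \left(\left(\left(1 + 0\right) 1 - \frac{1}{5}\right) - 336\right) 344 = \left(\left(1 \cdot 1 - \frac{1}{5}\right) - 336\right) 344 = \left(\left(1 - \frac{1}{5}\right) - 336\right) 344 = \left(\frac{4}{5} - 336\right) 344 = \left(- \frac{1676}{5}\right) 344 = - \frac{576544}{5}$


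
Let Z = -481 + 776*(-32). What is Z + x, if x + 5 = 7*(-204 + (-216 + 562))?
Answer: -24324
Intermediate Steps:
x = 989 (x = -5 + 7*(-204 + (-216 + 562)) = -5 + 7*(-204 + 346) = -5 + 7*142 = -5 + 994 = 989)
Z = -25313 (Z = -481 - 24832 = -25313)
Z + x = -25313 + 989 = -24324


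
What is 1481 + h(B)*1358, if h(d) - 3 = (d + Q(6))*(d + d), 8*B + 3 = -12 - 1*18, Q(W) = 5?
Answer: -67969/16 ≈ -4248.1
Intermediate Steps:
B = -33/8 (B = -3/8 + (-12 - 1*18)/8 = -3/8 + (-12 - 18)/8 = -3/8 + (⅛)*(-30) = -3/8 - 15/4 = -33/8 ≈ -4.1250)
h(d) = 3 + 2*d*(5 + d) (h(d) = 3 + (d + 5)*(d + d) = 3 + (5 + d)*(2*d) = 3 + 2*d*(5 + d))
1481 + h(B)*1358 = 1481 + (3 + 2*(-33/8)² + 10*(-33/8))*1358 = 1481 + (3 + 2*(1089/64) - 165/4)*1358 = 1481 + (3 + 1089/32 - 165/4)*1358 = 1481 - 135/32*1358 = 1481 - 91665/16 = -67969/16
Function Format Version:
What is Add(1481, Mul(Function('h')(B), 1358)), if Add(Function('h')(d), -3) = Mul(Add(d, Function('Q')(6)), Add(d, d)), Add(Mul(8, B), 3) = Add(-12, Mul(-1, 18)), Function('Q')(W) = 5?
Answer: Rational(-67969, 16) ≈ -4248.1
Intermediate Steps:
B = Rational(-33, 8) (B = Add(Rational(-3, 8), Mul(Rational(1, 8), Add(-12, Mul(-1, 18)))) = Add(Rational(-3, 8), Mul(Rational(1, 8), Add(-12, -18))) = Add(Rational(-3, 8), Mul(Rational(1, 8), -30)) = Add(Rational(-3, 8), Rational(-15, 4)) = Rational(-33, 8) ≈ -4.1250)
Function('h')(d) = Add(3, Mul(2, d, Add(5, d))) (Function('h')(d) = Add(3, Mul(Add(d, 5), Add(d, d))) = Add(3, Mul(Add(5, d), Mul(2, d))) = Add(3, Mul(2, d, Add(5, d))))
Add(1481, Mul(Function('h')(B), 1358)) = Add(1481, Mul(Add(3, Mul(2, Pow(Rational(-33, 8), 2)), Mul(10, Rational(-33, 8))), 1358)) = Add(1481, Mul(Add(3, Mul(2, Rational(1089, 64)), Rational(-165, 4)), 1358)) = Add(1481, Mul(Add(3, Rational(1089, 32), Rational(-165, 4)), 1358)) = Add(1481, Mul(Rational(-135, 32), 1358)) = Add(1481, Rational(-91665, 16)) = Rational(-67969, 16)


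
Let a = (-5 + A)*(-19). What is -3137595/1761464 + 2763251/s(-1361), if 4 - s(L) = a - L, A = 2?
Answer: -2435901859397/1245355048 ≈ -1956.0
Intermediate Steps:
a = 57 (a = (-5 + 2)*(-19) = -3*(-19) = 57)
s(L) = -53 + L (s(L) = 4 - (57 - L) = 4 + (-57 + L) = -53 + L)
-3137595/1761464 + 2763251/s(-1361) = -3137595/1761464 + 2763251/(-53 - 1361) = -3137595*1/1761464 + 2763251/(-1414) = -3137595/1761464 + 2763251*(-1/1414) = -3137595/1761464 - 2763251/1414 = -2435901859397/1245355048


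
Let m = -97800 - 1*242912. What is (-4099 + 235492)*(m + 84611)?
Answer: -59259978693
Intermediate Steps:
m = -340712 (m = -97800 - 242912 = -340712)
(-4099 + 235492)*(m + 84611) = (-4099 + 235492)*(-340712 + 84611) = 231393*(-256101) = -59259978693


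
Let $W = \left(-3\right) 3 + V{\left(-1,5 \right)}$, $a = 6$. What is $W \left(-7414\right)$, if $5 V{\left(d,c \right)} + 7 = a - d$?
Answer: $66726$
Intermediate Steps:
$V{\left(d,c \right)} = - \frac{1}{5} - \frac{d}{5}$ ($V{\left(d,c \right)} = - \frac{7}{5} + \frac{6 - d}{5} = - \frac{7}{5} - \left(- \frac{6}{5} + \frac{d}{5}\right) = - \frac{1}{5} - \frac{d}{5}$)
$W = -9$ ($W = \left(-3\right) 3 - 0 = -9 + \left(- \frac{1}{5} + \frac{1}{5}\right) = -9 + 0 = -9$)
$W \left(-7414\right) = \left(-9\right) \left(-7414\right) = 66726$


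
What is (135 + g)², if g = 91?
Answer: 51076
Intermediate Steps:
(135 + g)² = (135 + 91)² = 226² = 51076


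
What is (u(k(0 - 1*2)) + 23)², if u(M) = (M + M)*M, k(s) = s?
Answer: 961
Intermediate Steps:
u(M) = 2*M² (u(M) = (2*M)*M = 2*M²)
(u(k(0 - 1*2)) + 23)² = (2*(0 - 1*2)² + 23)² = (2*(0 - 2)² + 23)² = (2*(-2)² + 23)² = (2*4 + 23)² = (8 + 23)² = 31² = 961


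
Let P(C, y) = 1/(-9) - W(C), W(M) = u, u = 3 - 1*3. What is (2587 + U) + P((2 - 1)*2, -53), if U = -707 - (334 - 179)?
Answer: 15524/9 ≈ 1724.9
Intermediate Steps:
u = 0 (u = 3 - 3 = 0)
W(M) = 0
P(C, y) = -⅑ (P(C, y) = 1/(-9) - 1*0 = -⅑ + 0 = -⅑)
U = -862 (U = -707 - 1*155 = -707 - 155 = -862)
(2587 + U) + P((2 - 1)*2, -53) = (2587 - 862) - ⅑ = 1725 - ⅑ = 15524/9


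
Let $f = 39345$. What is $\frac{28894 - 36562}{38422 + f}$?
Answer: $- \frac{7668}{77767} \approx -0.098602$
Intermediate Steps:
$\frac{28894 - 36562}{38422 + f} = \frac{28894 - 36562}{38422 + 39345} = - \frac{7668}{77767}$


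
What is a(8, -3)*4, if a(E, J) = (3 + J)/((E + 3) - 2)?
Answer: 0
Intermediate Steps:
a(E, J) = (3 + J)/(1 + E) (a(E, J) = (3 + J)/((3 + E) - 2) = (3 + J)/(1 + E))
a(8, -3)*4 = ((3 - 3)/(1 + 8))*4 = (0/9)*4 = ((1/9)*0)*4 = 0*4 = 0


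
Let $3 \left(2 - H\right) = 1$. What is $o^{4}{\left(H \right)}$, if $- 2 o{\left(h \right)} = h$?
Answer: $\frac{625}{1296} \approx 0.48225$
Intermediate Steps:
$H = \frac{5}{3}$ ($H = 2 - \frac{1}{3} = \frac{5}{3} \approx 1.6667$)
$o{\left(h \right)} = - \frac{h}{2}$
$o^{4}{\left(H \right)} = \left(\left(- \frac{1}{2}\right) \frac{5}{3}\right)^{4} = \left(- \frac{5}{6}\right)^{4} = \frac{625}{1296}$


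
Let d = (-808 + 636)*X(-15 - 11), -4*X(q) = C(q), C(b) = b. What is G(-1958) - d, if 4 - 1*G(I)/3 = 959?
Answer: -1747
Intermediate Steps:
G(I) = -2865 (G(I) = 12 - 3*959 = 12 - 2877 = -2865)
X(q) = -q/4
d = -1118 (d = (-808 + 636)*(-(-15 - 11)/4) = -(-43)*(-26) = -172*13/2 = -1118)
G(-1958) - d = -2865 - 1*(-1118) = -2865 + 1118 = -1747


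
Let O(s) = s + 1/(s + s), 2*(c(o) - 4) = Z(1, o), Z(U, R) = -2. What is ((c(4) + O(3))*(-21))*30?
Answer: -3885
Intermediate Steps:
c(o) = 3 (c(o) = 4 + (½)*(-2) = 4 - 1 = 3)
O(s) = s + 1/(2*s)
((c(4) + O(3))*(-21))*30 = ((3 + (3 + (½)/3))*(-21))*30 = ((3 + (3 + (½)*(⅓)))*(-21))*30 = ((3 + (3 + ⅙))*(-21))*30 = ((3 + 19/6)*(-21))*30 = ((37/6)*(-21))*30 = -259/2*30 = -3885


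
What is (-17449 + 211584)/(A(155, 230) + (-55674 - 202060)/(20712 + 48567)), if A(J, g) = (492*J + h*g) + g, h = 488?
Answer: 13449478665/13074767936 ≈ 1.0287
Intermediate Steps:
A(J, g) = 489*g + 492*J (A(J, g) = (492*J + 488*g) + g = (488*g + 492*J) + g = 489*g + 492*J)
(-17449 + 211584)/(A(155, 230) + (-55674 - 202060)/(20712 + 48567)) = (-17449 + 211584)/((489*230 + 492*155) + (-55674 - 202060)/(20712 + 48567)) = 194135/((112470 + 76260) - 257734/69279) = 194135/(188730 - 257734*1/69279) = 194135/(188730 - 257734/69279) = 194135/(13074767936/69279) = 194135*(69279/13074767936) = 13449478665/13074767936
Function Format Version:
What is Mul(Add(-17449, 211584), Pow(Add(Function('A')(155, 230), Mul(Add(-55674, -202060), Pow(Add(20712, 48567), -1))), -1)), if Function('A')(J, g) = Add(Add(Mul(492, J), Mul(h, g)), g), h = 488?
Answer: Rational(13449478665, 13074767936) ≈ 1.0287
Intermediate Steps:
Function('A')(J, g) = Add(Mul(489, g), Mul(492, J)) (Function('A')(J, g) = Add(Add(Mul(492, J), Mul(488, g)), g) = Add(Add(Mul(488, g), Mul(492, J)), g) = Add(Mul(489, g), Mul(492, J)))
Mul(Add(-17449, 211584), Pow(Add(Function('A')(155, 230), Mul(Add(-55674, -202060), Pow(Add(20712, 48567), -1))), -1)) = Mul(Add(-17449, 211584), Pow(Add(Add(Mul(489, 230), Mul(492, 155)), Mul(Add(-55674, -202060), Pow(Add(20712, 48567), -1))), -1)) = Mul(194135, Pow(Add(Add(112470, 76260), Mul(-257734, Pow(69279, -1))), -1)) = Mul(194135, Pow(Add(188730, Mul(-257734, Rational(1, 69279))), -1)) = Mul(194135, Pow(Add(188730, Rational(-257734, 69279)), -1)) = Mul(194135, Pow(Rational(13074767936, 69279), -1)) = Mul(194135, Rational(69279, 13074767936)) = Rational(13449478665, 13074767936)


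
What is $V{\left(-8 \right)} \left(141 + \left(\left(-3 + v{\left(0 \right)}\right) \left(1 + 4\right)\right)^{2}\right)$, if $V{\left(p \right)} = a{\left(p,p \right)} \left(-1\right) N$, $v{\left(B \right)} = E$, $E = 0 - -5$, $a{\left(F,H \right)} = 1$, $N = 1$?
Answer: $-241$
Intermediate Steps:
$E = 5$ ($E = 0 + 5 = 5$)
$v{\left(B \right)} = 5$
$V{\left(p \right)} = -1$ ($V{\left(p \right)} = 1 \left(-1\right) 1 = \left(-1\right) 1 = -1$)
$V{\left(-8 \right)} \left(141 + \left(\left(-3 + v{\left(0 \right)}\right) \left(1 + 4\right)\right)^{2}\right) = - (141 + \left(\left(-3 + 5\right) \left(1 + 4\right)\right)^{2}) = - (141 + \left(2 \cdot 5\right)^{2}) = - (141 + 10^{2}) = - (141 + 100) = \left(-1\right) 241 = -241$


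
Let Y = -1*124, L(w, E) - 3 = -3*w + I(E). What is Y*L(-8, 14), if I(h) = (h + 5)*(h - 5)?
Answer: -24552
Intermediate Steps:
I(h) = (-5 + h)*(5 + h) (I(h) = (5 + h)*(-5 + h) = (-5 + h)*(5 + h))
L(w, E) = -22 + E² - 3*w (L(w, E) = 3 + (-3*w + (-25 + E²)) = 3 + (-25 + E² - 3*w) = -22 + E² - 3*w)
Y = -124
Y*L(-8, 14) = -124*(-22 + 14² - 3*(-8)) = -124*(-22 + 196 + 24) = -124*198 = -24552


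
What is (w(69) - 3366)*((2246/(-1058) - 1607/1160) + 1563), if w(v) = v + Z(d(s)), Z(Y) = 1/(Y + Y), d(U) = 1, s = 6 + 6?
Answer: -6309280378441/1227280 ≈ -5.1409e+6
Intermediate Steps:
s = 12
Z(Y) = 1/(2*Y)
w(v) = ½ + v (w(v) = v + (½)/1 = v + (½)*1 = v + ½ = ½ + v)
(w(69) - 3366)*((2246/(-1058) - 1607/1160) + 1563) = ((½ + 69) - 3366)*((2246/(-1058) - 1607/1160) + 1563) = (139/2 - 3366)*((2246*(-1/1058) - 1607*1/1160) + 1563) = -6593*((-1123/529 - 1607/1160) + 1563)/2 = -6593*(-2152783/613640 + 1563)/2 = -6593/2*956966537/613640 = -6309280378441/1227280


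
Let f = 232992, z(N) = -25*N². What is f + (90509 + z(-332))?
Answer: -2432099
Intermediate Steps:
f + (90509 + z(-332)) = 232992 + (90509 - 25*(-332)²) = 232992 + (90509 - 25*110224) = 232992 + (90509 - 2755600) = 232992 - 2665091 = -2432099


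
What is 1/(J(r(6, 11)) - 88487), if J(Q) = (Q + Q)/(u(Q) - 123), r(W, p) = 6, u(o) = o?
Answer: -39/3450997 ≈ -1.1301e-5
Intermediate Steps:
J(Q) = 2*Q/(-123 + Q) (J(Q) = (Q + Q)/(Q - 123) = (2*Q)/(-123 + Q) = 2*Q/(-123 + Q))
1/(J(r(6, 11)) - 88487) = 1/(2*6/(-123 + 6) - 88487) = 1/(2*6/(-117) - 88487) = 1/(2*6*(-1/117) - 88487) = 1/(-4/39 - 88487) = 1/(-3450997/39) = -39/3450997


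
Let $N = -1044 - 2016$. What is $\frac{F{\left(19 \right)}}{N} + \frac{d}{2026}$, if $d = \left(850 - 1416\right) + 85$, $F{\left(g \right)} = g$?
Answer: $- \frac{755177}{3099780} \approx -0.24362$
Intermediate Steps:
$d = -481$ ($d = -566 + 85 = -481$)
$N = -3060$
$\frac{F{\left(19 \right)}}{N} + \frac{d}{2026} = \frac{19}{-3060} - \frac{481}{2026} = 19 \left(- \frac{1}{3060}\right) - \frac{481}{2026} = - \frac{19}{3060} - \frac{481}{2026} = - \frac{755177}{3099780}$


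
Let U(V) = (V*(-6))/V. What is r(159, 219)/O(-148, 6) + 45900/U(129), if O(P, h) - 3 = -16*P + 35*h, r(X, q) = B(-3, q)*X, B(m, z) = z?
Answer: -19709829/2581 ≈ -7636.5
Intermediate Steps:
r(X, q) = X*q (r(X, q) = q*X = X*q)
U(V) = -6 (U(V) = (-6*V)/V = -6)
O(P, h) = 3 - 16*P + 35*h (O(P, h) = 3 + (-16*P + 35*h) = 3 - 16*P + 35*h)
r(159, 219)/O(-148, 6) + 45900/U(129) = (159*219)/(3 - 16*(-148) + 35*6) + 45900/(-6) = 34821/(3 + 2368 + 210) + 45900*(-⅙) = 34821/2581 - 7650 = -19709829/2581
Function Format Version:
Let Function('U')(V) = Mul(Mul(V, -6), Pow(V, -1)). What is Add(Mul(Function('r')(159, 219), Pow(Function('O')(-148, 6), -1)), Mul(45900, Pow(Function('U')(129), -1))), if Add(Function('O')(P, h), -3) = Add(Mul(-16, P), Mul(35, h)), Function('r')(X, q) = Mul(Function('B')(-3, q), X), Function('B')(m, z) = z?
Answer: Rational(-19709829, 2581) ≈ -7636.5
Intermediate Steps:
Function('r')(X, q) = Mul(X, q) (Function('r')(X, q) = Mul(q, X) = Mul(X, q))
Function('U')(V) = -6 (Function('U')(V) = Mul(Mul(-6, V), Pow(V, -1)) = -6)
Function('O')(P, h) = Add(3, Mul(-16, P), Mul(35, h)) (Function('O')(P, h) = Add(3, Add(Mul(-16, P), Mul(35, h))) = Add(3, Mul(-16, P), Mul(35, h)))
Add(Mul(Function('r')(159, 219), Pow(Function('O')(-148, 6), -1)), Mul(45900, Pow(Function('U')(129), -1))) = Add(Mul(Mul(159, 219), Pow(Add(3, Mul(-16, -148), Mul(35, 6)), -1)), Mul(45900, Pow(-6, -1))) = Add(Mul(34821, Pow(Add(3, 2368, 210), -1)), Mul(45900, Rational(-1, 6))) = Add(Mul(34821, Pow(2581, -1)), -7650) = Add(Mul(34821, Rational(1, 2581)), -7650) = Add(Rational(34821, 2581), -7650) = Rational(-19709829, 2581)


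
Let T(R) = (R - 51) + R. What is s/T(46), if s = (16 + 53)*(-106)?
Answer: -7314/41 ≈ -178.39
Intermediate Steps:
s = -7314 (s = 69*(-106) = -7314)
T(R) = -51 + 2*R (T(R) = (-51 + R) + R = -51 + 2*R)
s/T(46) = -7314/(-51 + 2*46) = -7314/(-51 + 92) = -7314/41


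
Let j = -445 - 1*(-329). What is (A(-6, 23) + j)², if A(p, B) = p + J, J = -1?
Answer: 15129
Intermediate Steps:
A(p, B) = -1 + p (A(p, B) = p - 1 = -1 + p)
j = -116 (j = -445 + 329 = -116)
(A(-6, 23) + j)² = ((-1 - 6) - 116)² = (-7 - 116)² = (-123)² = 15129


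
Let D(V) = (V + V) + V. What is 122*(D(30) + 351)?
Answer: 53802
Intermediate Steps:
D(V) = 3*V (D(V) = 2*V + V = 3*V)
122*(D(30) + 351) = 122*(3*30 + 351) = 122*(90 + 351) = 122*441 = 53802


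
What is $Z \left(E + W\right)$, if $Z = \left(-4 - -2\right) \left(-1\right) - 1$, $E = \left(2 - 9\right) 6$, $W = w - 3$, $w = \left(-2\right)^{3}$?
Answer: $-53$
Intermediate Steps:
$w = -8$
$W = -11$ ($W = -8 - 3 = -11$)
$E = -42$ ($E = \left(2 - 9\right) 6 = \left(-7\right) 6 = -42$)
$Z = 1$ ($Z = \left(-4 + 2\right) \left(-1\right) - 1 = \left(-2\right) \left(-1\right) - 1 = 2 - 1 = 1$)
$Z \left(E + W\right) = 1 \left(-42 - 11\right) = 1 \left(-53\right) = -53$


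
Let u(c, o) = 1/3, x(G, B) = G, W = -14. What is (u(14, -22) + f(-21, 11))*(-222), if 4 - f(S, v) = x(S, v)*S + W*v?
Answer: 62752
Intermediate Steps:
u(c, o) = ⅓
f(S, v) = 4 - S² + 14*v (f(S, v) = 4 - (S*S - 14*v) = 4 - (S² - 14*v) = 4 + (-S² + 14*v) = 4 - S² + 14*v)
(u(14, -22) + f(-21, 11))*(-222) = (⅓ + (4 - 1*(-21)² + 14*11))*(-222) = (⅓ + (4 - 1*441 + 154))*(-222) = (⅓ + (4 - 441 + 154))*(-222) = (⅓ - 283)*(-222) = -848/3*(-222) = 62752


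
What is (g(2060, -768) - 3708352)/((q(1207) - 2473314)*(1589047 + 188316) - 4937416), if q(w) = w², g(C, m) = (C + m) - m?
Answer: 3706292/1806632219211 ≈ 2.0515e-6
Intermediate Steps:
g(C, m) = C
(g(2060, -768) - 3708352)/((q(1207) - 2473314)*(1589047 + 188316) - 4937416) = (2060 - 3708352)/((1207² - 2473314)*(1589047 + 188316) - 4937416) = -3706292/((1456849 - 2473314)*1777363 - 4937416) = -3706292/(-1016465*1777363 - 4937416) = -3706292/(-1806627281795 - 4937416) = -3706292/(-1806632219211) = -3706292*(-1/1806632219211) = 3706292/1806632219211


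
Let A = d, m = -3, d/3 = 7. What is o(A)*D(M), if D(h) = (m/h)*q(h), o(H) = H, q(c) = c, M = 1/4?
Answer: -63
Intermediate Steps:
d = 21 (d = 3*7 = 21)
M = ¼ ≈ 0.25000
A = 21
D(h) = -3 (D(h) = (-3/h)*h = -3)
o(A)*D(M) = 21*(-3) = -63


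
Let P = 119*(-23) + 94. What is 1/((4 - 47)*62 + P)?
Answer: -1/5309 ≈ -0.00018836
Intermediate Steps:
P = -2643 (P = -2737 + 94 = -2643)
1/((4 - 47)*62 + P) = 1/((4 - 47)*62 - 2643) = 1/(-43*62 - 2643) = 1/(-2666 - 2643) = 1/(-5309) = -1/5309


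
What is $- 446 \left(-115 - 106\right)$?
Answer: $98566$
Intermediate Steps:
$- 446 \left(-115 - 106\right) = \left(-446\right) \left(-221\right) = 98566$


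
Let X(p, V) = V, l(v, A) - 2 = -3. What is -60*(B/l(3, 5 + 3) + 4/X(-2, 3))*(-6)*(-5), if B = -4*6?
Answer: -45600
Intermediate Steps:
l(v, A) = -1 (l(v, A) = 2 - 3 = -1)
B = -24
-60*(B/l(3, 5 + 3) + 4/X(-2, 3))*(-6)*(-5) = -60*(-24/(-1) + 4/3)*(-6)*(-5) = -60*(-24*(-1) + 4*(⅓))*(-6)*(-5) = -60*(24 + 4/3)*(-6)*(-5) = -60*(76/3)*(-6)*(-5) = -(-9120)*(-5) = -60*760 = -45600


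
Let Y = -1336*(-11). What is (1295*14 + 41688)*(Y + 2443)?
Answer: 1025220702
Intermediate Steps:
Y = 14696
(1295*14 + 41688)*(Y + 2443) = (1295*14 + 41688)*(14696 + 2443) = (18130 + 41688)*17139 = 59818*17139 = 1025220702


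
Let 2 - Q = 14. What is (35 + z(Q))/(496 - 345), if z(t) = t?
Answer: 23/151 ≈ 0.15232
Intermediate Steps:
Q = -12 (Q = 2 - 1*14 = 2 - 14 = -12)
(35 + z(Q))/(496 - 345) = (35 - 12)/(496 - 345) = 23/151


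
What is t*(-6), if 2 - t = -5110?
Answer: -30672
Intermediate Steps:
t = 5112 (t = 2 - 1*(-5110) = 2 + 5110 = 5112)
t*(-6) = 5112*(-6) = -30672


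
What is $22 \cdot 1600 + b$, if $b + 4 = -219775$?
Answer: $-184579$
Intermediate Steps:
$b = -219779$ ($b = -4 - 219775 = -219779$)
$22 \cdot 1600 + b = 22 \cdot 1600 - 219779 = 35200 - 219779 = -184579$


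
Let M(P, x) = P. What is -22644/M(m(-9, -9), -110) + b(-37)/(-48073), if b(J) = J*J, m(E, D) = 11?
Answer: -1088580071/528803 ≈ -2058.6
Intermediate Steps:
b(J) = J**2
-22644/M(m(-9, -9), -110) + b(-37)/(-48073) = -22644/11 + (-37)**2/(-48073) = -22644*1/11 + 1369*(-1/48073) = -22644/11 - 1369/48073 = -1088580071/528803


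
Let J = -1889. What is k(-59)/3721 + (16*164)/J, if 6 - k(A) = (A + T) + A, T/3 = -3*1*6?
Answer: -9427662/7028969 ≈ -1.3413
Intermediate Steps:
T = -54 (T = 3*(-3*1*6) = 3*(-3*6) = 3*(-18) = -54)
k(A) = 60 - 2*A (k(A) = 6 - ((A - 54) + A) = 6 - ((-54 + A) + A) = 6 - (-54 + 2*A) = 6 + (54 - 2*A) = 60 - 2*A)
k(-59)/3721 + (16*164)/J = (60 - 2*(-59))/3721 + (16*164)/(-1889) = (60 + 118)*(1/3721) + 2624*(-1/1889) = 178*(1/3721) - 2624/1889 = 178/3721 - 2624/1889 = -9427662/7028969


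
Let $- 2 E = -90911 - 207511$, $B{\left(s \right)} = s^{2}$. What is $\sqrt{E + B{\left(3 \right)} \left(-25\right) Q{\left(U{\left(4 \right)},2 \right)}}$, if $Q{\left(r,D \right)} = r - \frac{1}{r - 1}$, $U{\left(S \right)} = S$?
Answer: $\sqrt{148386} \approx 385.21$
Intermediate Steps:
$Q{\left(r,D \right)} = r - \frac{1}{-1 + r}$
$E = 149211$ ($E = - \frac{-90911 - 207511}{2} = \left(- \frac{1}{2}\right) \left(-298422\right) = 149211$)
$\sqrt{E + B{\left(3 \right)} \left(-25\right) Q{\left(U{\left(4 \right)},2 \right)}} = \sqrt{149211 + 3^{2} \left(-25\right) \frac{-1 + 4^{2} - 4}{-1 + 4}} = \sqrt{149211 + 9 \left(-25\right) \frac{-1 + 16 - 4}{3}} = \sqrt{149211 - 225 \cdot \frac{1}{3} \cdot 11} = \sqrt{149211 - 825} = \sqrt{148386}$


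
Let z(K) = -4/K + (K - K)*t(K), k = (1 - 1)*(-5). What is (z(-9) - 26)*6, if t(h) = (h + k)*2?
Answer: -460/3 ≈ -153.33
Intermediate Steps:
k = 0 (k = 0*(-5) = 0)
t(h) = 2*h (t(h) = (h + 0)*2 = h*2 = 2*h)
z(K) = -4/K (z(K) = -4/K + (K - K)*(2*K) = -4/K + 0*(2*K) = -4/K + 0 = -4/K)
(z(-9) - 26)*6 = (-4/(-9) - 26)*6 = (-4*(-1/9) - 26)*6 = (4/9 - 26)*6 = -230/9*6 = -460/3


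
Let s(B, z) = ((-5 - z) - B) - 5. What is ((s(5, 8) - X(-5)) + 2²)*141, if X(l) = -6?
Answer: -1833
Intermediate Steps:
s(B, z) = -10 - B - z (s(B, z) = (-5 - B - z) - 5 = -10 - B - z)
((s(5, 8) - X(-5)) + 2²)*141 = (((-10 - 1*5 - 1*8) - 1*(-6)) + 2²)*141 = (((-10 - 5 - 8) + 6) + 4)*141 = ((-23 + 6) + 4)*141 = (-17 + 4)*141 = -13*141 = -1833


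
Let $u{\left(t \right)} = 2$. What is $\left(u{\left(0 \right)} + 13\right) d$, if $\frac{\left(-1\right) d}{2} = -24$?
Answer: $720$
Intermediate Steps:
$d = 48$ ($d = \left(-2\right) \left(-24\right) = 48$)
$\left(u{\left(0 \right)} + 13\right) d = \left(2 + 13\right) 48 = 15 \cdot 48 = 720$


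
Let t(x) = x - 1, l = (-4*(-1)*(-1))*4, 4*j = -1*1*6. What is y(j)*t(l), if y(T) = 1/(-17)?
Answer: 1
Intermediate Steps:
j = -3/2 (j = (-1*1*6)/4 = (-1*6)/4 = (¼)*(-6) = -3/2 ≈ -1.5000)
l = -16 (l = (4*(-1))*4 = -4*4 = -16)
t(x) = -1 + x
y(T) = -1/17
y(j)*t(l) = -(-1 - 16)/17 = -1/17*(-17) = 1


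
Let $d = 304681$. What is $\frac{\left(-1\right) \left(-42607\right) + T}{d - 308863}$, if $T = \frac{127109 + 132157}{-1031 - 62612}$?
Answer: $- \frac{2711378035}{266155026} \approx -10.187$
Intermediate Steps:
$T = - \frac{259266}{63643}$ ($T = \frac{259266}{-63643} = 259266 \left(- \frac{1}{63643}\right) = - \frac{259266}{63643} \approx -4.0738$)
$\frac{\left(-1\right) \left(-42607\right) + T}{d - 308863} = \frac{\left(-1\right) \left(-42607\right) - \frac{259266}{63643}}{304681 - 308863} = \frac{42607 - \frac{259266}{63643}}{-4182} = \frac{2711378035}{63643} \left(- \frac{1}{4182}\right) = - \frac{2711378035}{266155026}$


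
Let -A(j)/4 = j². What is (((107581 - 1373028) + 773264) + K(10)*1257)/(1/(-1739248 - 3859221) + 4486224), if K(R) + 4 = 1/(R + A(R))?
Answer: -361872993853181/3265078178837150 ≈ -0.11083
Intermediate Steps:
A(j) = -4*j²
K(R) = -4 + 1/(R - 4*R²)
(((107581 - 1373028) + 773264) + K(10)*1257)/(1/(-1739248 - 3859221) + 4486224) = (((107581 - 1373028) + 773264) + ((-1 - 16*10² + 4*10)/(10*(-1 + 4*10)))*1257)/(1/(-1739248 - 3859221) + 4486224) = ((-1265447 + 773264) + ((-1 - 16*100 + 40)/(10*(-1 + 40)))*1257)/(1/(-5598469) + 4486224) = (-492183 + ((⅒)*(-1 - 1600 + 40)/39)*1257)/(-1/5598469 + 4486224) = (-492183 + ((⅒)*(1/39)*(-1561))*1257)/(25115985991055/5598469) = (-492183 - 1561/390*1257)*(5598469/25115985991055) = (-492183 - 654059/130)*(5598469/25115985991055) = -64637849/130*5598469/25115985991055 = -361872993853181/3265078178837150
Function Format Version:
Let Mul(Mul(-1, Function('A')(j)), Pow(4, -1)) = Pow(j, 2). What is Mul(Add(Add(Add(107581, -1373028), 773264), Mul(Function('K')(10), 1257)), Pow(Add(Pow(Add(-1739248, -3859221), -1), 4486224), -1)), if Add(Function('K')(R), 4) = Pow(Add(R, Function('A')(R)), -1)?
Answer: Rational(-361872993853181, 3265078178837150) ≈ -0.11083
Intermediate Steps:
Function('A')(j) = Mul(-4, Pow(j, 2))
Function('K')(R) = Add(-4, Pow(Add(R, Mul(-4, Pow(R, 2))), -1))
Mul(Add(Add(Add(107581, -1373028), 773264), Mul(Function('K')(10), 1257)), Pow(Add(Pow(Add(-1739248, -3859221), -1), 4486224), -1)) = Mul(Add(Add(Add(107581, -1373028), 773264), Mul(Mul(Pow(10, -1), Pow(Add(-1, Mul(4, 10)), -1), Add(-1, Mul(-16, Pow(10, 2)), Mul(4, 10))), 1257)), Pow(Add(Pow(Add(-1739248, -3859221), -1), 4486224), -1)) = Mul(Add(Add(-1265447, 773264), Mul(Mul(Rational(1, 10), Pow(Add(-1, 40), -1), Add(-1, Mul(-16, 100), 40)), 1257)), Pow(Add(Pow(-5598469, -1), 4486224), -1)) = Mul(Add(-492183, Mul(Mul(Rational(1, 10), Pow(39, -1), Add(-1, -1600, 40)), 1257)), Pow(Add(Rational(-1, 5598469), 4486224), -1)) = Mul(Add(-492183, Mul(Mul(Rational(1, 10), Rational(1, 39), -1561), 1257)), Pow(Rational(25115985991055, 5598469), -1)) = Mul(Add(-492183, Mul(Rational(-1561, 390), 1257)), Rational(5598469, 25115985991055)) = Mul(Add(-492183, Rational(-654059, 130)), Rational(5598469, 25115985991055)) = Mul(Rational(-64637849, 130), Rational(5598469, 25115985991055)) = Rational(-361872993853181, 3265078178837150)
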